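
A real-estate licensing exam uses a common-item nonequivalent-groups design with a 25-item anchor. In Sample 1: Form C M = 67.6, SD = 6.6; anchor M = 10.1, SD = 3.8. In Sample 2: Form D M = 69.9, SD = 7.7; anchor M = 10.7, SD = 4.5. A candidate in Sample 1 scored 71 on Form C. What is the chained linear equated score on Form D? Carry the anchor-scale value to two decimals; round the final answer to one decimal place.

72.2

Form C → anchor (Sample 1): v = (3.8/6.6)(71 − 67.6) + 10.1 = 12.06
anchor → Form D (Sample 2): y = (7.7/4.5)(12.06 − 10.7) + 69.9 = 72.2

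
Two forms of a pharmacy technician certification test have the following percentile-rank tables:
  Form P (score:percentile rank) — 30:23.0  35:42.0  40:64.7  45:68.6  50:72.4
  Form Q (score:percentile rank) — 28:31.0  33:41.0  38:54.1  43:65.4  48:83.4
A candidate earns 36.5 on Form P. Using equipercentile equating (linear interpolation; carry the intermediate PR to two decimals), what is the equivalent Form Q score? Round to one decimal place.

PR of 36.5 on Form P: 42.0 + (36.5 − 35)/(40 − 35) × (64.7 − 42.0) = 48.81
On Form Q, PR 48.81 falls between score 33 (PR 41.0) and 38 (PR 54.1).
Interpolate: 33 + (48.81 − 41.0)/(54.1 − 41.0) × (38 − 33) = 36.0

36.0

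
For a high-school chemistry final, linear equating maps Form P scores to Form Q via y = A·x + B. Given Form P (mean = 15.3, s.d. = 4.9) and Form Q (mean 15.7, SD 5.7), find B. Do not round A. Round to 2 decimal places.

A = SD_Y / SD_X = 5.7 / 4.9 = 1.163265
B = M_Y − A·M_X = 15.7 − 1.163265 × 15.3 = -2.10

-2.10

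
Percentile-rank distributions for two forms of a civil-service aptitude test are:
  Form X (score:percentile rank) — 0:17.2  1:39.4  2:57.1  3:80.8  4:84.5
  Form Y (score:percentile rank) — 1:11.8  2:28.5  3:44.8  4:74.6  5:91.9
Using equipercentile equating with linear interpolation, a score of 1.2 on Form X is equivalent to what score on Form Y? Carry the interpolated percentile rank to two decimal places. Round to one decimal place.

2.9

PR of 1.2 on Form X: 39.4 + (1.2 − 1)/(2 − 1) × (57.1 − 39.4) = 42.94
On Form Y, PR 42.94 falls between score 2 (PR 28.5) and 3 (PR 44.8).
Interpolate: 2 + (42.94 − 28.5)/(44.8 − 28.5) × (3 − 2) = 2.9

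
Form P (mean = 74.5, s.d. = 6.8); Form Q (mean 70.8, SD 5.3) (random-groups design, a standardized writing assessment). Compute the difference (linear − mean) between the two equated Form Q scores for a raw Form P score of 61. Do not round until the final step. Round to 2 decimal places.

Mean-equated: 61 + (70.8 − 74.5) = 57.30
Linear-equated: (5.3/6.8)(61 − 74.5) + 70.8 = 60.278
Difference = 60.278 − 57.30 = 2.98

2.98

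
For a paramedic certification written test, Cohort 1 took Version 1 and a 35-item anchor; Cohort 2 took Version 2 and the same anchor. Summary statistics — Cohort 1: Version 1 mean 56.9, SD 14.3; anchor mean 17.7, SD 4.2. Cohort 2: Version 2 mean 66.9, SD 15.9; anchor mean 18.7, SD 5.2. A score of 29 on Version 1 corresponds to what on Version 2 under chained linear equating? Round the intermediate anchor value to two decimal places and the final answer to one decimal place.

Version 1 → anchor (Cohort 1): v = (4.2/14.3)(29 − 56.9) + 17.7 = 9.51
anchor → Version 2 (Cohort 2): y = (15.9/5.2)(9.51 − 18.7) + 66.9 = 38.8

38.8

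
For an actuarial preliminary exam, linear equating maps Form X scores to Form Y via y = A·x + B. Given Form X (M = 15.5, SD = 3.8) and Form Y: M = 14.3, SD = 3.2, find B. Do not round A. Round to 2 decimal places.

1.25

A = SD_Y / SD_X = 3.2 / 3.8 = 0.842105
B = M_Y − A·M_X = 14.3 − 0.842105 × 15.5 = 1.25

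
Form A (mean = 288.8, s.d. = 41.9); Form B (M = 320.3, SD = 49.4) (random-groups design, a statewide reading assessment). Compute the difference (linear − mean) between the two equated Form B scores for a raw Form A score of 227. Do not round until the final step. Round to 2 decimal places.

Mean-equated: 227 + (320.3 − 288.8) = 258.50
Linear-equated: (49.4/41.9)(227 − 288.8) + 320.3 = 247.438
Difference = 247.438 − 258.50 = -11.06

-11.06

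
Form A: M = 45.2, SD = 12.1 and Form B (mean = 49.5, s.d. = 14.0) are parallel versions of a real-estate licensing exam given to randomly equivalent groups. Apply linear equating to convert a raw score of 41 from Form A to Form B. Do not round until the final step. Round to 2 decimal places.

44.64

Linear equating: y = (SD_Y/SD_X)(x − M_X) + M_Y
y = (14.0/12.1)(41 − 45.2) + 49.5
y = 1.157025 × -4.2 + 49.5 = -4.8595 + 49.5 = 44.64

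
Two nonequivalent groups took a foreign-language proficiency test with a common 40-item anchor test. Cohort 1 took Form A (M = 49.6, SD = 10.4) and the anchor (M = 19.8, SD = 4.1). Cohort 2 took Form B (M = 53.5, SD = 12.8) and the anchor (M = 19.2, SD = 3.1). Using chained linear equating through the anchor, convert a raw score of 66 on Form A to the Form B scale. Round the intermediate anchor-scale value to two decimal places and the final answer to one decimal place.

82.7

Form A → anchor (Cohort 1): v = (4.1/10.4)(66 − 49.6) + 19.8 = 26.27
anchor → Form B (Cohort 2): y = (12.8/3.1)(26.27 − 19.2) + 53.5 = 82.7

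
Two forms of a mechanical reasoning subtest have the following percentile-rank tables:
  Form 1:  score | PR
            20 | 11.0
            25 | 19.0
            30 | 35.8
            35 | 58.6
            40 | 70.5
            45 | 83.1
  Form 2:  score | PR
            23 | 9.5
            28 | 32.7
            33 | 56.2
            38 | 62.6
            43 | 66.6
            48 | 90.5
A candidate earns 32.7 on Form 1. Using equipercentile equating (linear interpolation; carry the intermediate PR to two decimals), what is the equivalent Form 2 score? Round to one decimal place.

PR of 32.7 on Form 1: 35.8 + (32.7 − 30)/(35 − 30) × (58.6 − 35.8) = 48.11
On Form 2, PR 48.11 falls between score 28 (PR 32.7) and 33 (PR 56.2).
Interpolate: 28 + (48.11 − 32.7)/(56.2 − 32.7) × (33 − 28) = 31.3

31.3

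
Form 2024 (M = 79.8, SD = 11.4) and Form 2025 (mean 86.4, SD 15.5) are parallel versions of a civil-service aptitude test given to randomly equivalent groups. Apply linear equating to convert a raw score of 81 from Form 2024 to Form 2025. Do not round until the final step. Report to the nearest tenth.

Linear equating: y = (SD_Y/SD_X)(x − M_X) + M_Y
y = (15.5/11.4)(81 − 79.8) + 86.4
y = 1.359649 × 1.2 + 86.4 = 1.6316 + 86.4 = 88.0

88.0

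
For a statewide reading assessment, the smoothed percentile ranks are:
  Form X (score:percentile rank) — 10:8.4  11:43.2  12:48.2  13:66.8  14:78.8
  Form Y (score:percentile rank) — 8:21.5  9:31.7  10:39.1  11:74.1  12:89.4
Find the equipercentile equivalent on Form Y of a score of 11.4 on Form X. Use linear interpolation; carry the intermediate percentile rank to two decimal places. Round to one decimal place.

PR of 11.4 on Form X: 43.2 + (11.4 − 11)/(12 − 11) × (48.2 − 43.2) = 45.20
On Form Y, PR 45.20 falls between score 10 (PR 39.1) and 11 (PR 74.1).
Interpolate: 10 + (45.20 − 39.1)/(74.1 − 39.1) × (11 − 10) = 10.2

10.2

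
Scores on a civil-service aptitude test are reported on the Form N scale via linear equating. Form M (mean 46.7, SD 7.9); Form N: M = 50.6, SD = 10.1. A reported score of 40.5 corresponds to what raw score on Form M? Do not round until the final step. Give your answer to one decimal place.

Invert y = (SD_Y/SD_X)(x − M_X) + M_Y:
x = (SD_X/SD_Y)(y − M_Y) + M_X = (7.9/10.1)(40.5 − 50.6) + 46.7
x = 0.782178 × -10.100 + 46.7 = 38.8

38.8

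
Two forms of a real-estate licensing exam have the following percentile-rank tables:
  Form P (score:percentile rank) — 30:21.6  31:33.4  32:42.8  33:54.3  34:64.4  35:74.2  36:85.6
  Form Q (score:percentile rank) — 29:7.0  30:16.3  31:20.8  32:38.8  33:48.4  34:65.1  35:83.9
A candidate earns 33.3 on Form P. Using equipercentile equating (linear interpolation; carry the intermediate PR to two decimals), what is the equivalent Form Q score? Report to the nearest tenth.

33.5

PR of 33.3 on Form P: 54.3 + (33.3 − 33)/(34 − 33) × (64.4 − 54.3) = 57.33
On Form Q, PR 57.33 falls between score 33 (PR 48.4) and 34 (PR 65.1).
Interpolate: 33 + (57.33 − 48.4)/(65.1 − 48.4) × (34 − 33) = 33.5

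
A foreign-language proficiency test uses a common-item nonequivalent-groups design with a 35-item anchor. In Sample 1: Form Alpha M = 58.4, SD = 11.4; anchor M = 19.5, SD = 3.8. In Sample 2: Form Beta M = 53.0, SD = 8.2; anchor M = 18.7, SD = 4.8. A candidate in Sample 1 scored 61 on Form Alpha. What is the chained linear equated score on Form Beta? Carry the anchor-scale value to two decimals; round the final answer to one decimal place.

Form Alpha → anchor (Sample 1): v = (3.8/11.4)(61 − 58.4) + 19.5 = 20.37
anchor → Form Beta (Sample 2): y = (8.2/4.8)(20.37 − 18.7) + 53.0 = 55.9

55.9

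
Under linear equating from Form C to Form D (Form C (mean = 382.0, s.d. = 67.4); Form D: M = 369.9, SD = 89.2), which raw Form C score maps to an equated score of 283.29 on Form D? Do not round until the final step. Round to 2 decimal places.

Invert y = (SD_Y/SD_X)(x − M_X) + M_Y:
x = (SD_X/SD_Y)(y − M_Y) + M_X = (67.4/89.2)(283.29 − 369.9) + 382.0
x = 0.755605 × -86.610 + 382.0 = 316.56

316.56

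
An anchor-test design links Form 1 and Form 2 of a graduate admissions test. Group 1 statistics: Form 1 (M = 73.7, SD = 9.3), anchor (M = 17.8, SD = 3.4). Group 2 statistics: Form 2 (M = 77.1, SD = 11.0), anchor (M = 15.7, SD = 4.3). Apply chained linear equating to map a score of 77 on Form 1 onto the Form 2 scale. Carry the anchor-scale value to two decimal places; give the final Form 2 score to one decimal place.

85.6

Form 1 → anchor (Group 1): v = (3.4/9.3)(77 − 73.7) + 17.8 = 19.01
anchor → Form 2 (Group 2): y = (11.0/4.3)(19.01 − 15.7) + 77.1 = 85.6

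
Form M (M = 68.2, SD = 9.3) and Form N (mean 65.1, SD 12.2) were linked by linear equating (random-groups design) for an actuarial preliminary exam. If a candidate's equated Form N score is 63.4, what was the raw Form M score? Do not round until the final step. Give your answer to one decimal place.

66.9

Invert y = (SD_Y/SD_X)(x − M_X) + M_Y:
x = (SD_X/SD_Y)(y − M_Y) + M_X = (9.3/12.2)(63.4 − 65.1) + 68.2
x = 0.762295 × -1.700 + 68.2 = 66.9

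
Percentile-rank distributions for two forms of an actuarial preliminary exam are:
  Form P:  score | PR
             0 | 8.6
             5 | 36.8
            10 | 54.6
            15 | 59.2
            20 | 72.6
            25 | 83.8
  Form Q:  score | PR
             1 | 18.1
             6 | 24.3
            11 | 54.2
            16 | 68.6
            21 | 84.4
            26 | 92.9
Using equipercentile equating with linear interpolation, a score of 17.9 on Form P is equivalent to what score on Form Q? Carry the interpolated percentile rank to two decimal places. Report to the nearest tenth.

15.4

PR of 17.9 on Form P: 59.2 + (17.9 − 15)/(20 − 15) × (72.6 − 59.2) = 66.97
On Form Q, PR 66.97 falls between score 11 (PR 54.2) and 16 (PR 68.6).
Interpolate: 11 + (66.97 − 54.2)/(68.6 − 54.2) × (16 − 11) = 15.4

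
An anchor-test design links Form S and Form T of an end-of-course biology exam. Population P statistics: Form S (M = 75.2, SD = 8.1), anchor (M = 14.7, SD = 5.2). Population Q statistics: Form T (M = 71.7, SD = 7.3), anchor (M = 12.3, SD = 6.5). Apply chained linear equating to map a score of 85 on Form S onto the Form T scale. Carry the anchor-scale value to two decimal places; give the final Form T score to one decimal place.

81.5

Form S → anchor (Population P): v = (5.2/8.1)(85 − 75.2) + 14.7 = 20.99
anchor → Form T (Population Q): y = (7.3/6.5)(20.99 − 12.3) + 71.7 = 81.5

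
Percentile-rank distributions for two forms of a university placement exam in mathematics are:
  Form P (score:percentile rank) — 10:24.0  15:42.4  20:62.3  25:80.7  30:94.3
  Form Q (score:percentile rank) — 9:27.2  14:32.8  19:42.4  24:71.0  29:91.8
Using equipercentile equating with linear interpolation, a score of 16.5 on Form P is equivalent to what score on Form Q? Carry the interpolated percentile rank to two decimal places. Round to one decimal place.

20.0

PR of 16.5 on Form P: 42.4 + (16.5 − 15)/(20 − 15) × (62.3 − 42.4) = 48.37
On Form Q, PR 48.37 falls between score 19 (PR 42.4) and 24 (PR 71.0).
Interpolate: 19 + (48.37 − 42.4)/(71.0 − 42.4) × (24 − 19) = 20.0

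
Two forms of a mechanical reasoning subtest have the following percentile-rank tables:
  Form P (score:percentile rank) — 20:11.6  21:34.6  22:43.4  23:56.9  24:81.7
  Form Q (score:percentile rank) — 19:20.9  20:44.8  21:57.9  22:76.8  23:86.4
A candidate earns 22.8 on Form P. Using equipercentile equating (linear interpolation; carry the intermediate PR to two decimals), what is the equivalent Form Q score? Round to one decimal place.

PR of 22.8 on Form P: 43.4 + (22.8 − 22)/(23 − 22) × (56.9 − 43.4) = 54.20
On Form Q, PR 54.20 falls between score 20 (PR 44.8) and 21 (PR 57.9).
Interpolate: 20 + (54.20 − 44.8)/(57.9 − 44.8) × (21 − 20) = 20.7

20.7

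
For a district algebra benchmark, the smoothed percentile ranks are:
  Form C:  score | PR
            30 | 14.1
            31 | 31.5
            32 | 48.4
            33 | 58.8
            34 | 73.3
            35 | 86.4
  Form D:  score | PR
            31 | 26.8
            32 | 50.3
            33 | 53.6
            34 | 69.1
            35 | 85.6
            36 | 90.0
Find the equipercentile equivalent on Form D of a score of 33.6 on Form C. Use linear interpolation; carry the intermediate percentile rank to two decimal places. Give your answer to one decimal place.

33.9

PR of 33.6 on Form C: 58.8 + (33.6 − 33)/(34 − 33) × (73.3 − 58.8) = 67.50
On Form D, PR 67.50 falls between score 33 (PR 53.6) and 34 (PR 69.1).
Interpolate: 33 + (67.50 − 53.6)/(69.1 − 53.6) × (34 − 33) = 33.9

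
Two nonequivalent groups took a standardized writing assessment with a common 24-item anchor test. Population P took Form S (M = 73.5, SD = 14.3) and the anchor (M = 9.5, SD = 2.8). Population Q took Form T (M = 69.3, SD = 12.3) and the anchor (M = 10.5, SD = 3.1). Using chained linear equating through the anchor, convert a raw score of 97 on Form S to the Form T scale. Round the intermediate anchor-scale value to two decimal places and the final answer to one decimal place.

83.6

Form S → anchor (Population P): v = (2.8/14.3)(97 − 73.5) + 9.5 = 14.10
anchor → Form T (Population Q): y = (12.3/3.1)(14.10 − 10.5) + 69.3 = 83.6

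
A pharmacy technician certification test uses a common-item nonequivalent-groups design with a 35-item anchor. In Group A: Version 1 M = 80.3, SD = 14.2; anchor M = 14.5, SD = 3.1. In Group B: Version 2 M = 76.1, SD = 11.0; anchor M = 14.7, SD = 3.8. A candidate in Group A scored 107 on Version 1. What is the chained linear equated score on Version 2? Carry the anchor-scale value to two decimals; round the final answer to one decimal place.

Version 1 → anchor (Group A): v = (3.1/14.2)(107 − 80.3) + 14.5 = 20.33
anchor → Version 2 (Group B): y = (11.0/3.8)(20.33 − 14.7) + 76.1 = 92.4

92.4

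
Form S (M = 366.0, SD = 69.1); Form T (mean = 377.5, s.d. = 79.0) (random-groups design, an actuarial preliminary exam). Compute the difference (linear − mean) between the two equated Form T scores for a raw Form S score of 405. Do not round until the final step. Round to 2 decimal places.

Mean-equated: 405 + (377.5 − 366.0) = 416.50
Linear-equated: (79.0/69.1)(405 − 366.0) + 377.5 = 422.088
Difference = 422.088 − 416.50 = 5.59

5.59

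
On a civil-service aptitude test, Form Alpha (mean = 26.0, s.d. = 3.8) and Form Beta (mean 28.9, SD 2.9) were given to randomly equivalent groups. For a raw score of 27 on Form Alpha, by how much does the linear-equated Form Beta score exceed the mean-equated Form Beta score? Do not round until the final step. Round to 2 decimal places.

Mean-equated: 27 + (28.9 − 26.0) = 29.90
Linear-equated: (2.9/3.8)(27 − 26.0) + 28.9 = 29.663
Difference = 29.663 − 29.90 = -0.24

-0.24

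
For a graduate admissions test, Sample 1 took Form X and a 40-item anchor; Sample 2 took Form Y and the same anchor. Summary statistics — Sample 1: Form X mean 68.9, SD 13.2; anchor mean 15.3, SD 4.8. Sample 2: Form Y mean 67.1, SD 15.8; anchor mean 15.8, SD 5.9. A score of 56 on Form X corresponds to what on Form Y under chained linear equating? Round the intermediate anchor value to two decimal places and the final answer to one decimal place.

Form X → anchor (Sample 1): v = (4.8/13.2)(56 − 68.9) + 15.3 = 10.61
anchor → Form Y (Sample 2): y = (15.8/5.9)(10.61 − 15.8) + 67.1 = 53.2

53.2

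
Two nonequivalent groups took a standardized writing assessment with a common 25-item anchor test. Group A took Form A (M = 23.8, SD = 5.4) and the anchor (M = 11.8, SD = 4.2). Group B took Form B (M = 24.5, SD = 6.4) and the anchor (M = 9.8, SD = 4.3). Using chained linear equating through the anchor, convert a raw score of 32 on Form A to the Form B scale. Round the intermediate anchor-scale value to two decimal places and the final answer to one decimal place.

Form A → anchor (Group A): v = (4.2/5.4)(32 − 23.8) + 11.8 = 18.18
anchor → Form B (Group B): y = (6.4/4.3)(18.18 − 9.8) + 24.5 = 37.0

37.0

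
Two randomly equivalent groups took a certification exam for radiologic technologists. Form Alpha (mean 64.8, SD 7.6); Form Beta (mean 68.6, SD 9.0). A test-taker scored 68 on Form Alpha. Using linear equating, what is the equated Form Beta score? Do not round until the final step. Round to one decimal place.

72.4

Linear equating: y = (SD_Y/SD_X)(x − M_X) + M_Y
y = (9.0/7.6)(68 − 64.8) + 68.6
y = 1.184211 × 3.2 + 68.6 = 3.7895 + 68.6 = 72.4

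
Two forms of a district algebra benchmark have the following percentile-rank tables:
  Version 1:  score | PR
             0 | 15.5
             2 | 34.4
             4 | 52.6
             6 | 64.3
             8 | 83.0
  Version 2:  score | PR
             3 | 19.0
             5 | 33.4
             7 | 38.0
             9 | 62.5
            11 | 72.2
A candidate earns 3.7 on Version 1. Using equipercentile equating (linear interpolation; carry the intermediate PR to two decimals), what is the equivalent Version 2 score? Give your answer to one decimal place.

PR of 3.7 on Version 1: 34.4 + (3.7 − 2)/(4 − 2) × (52.6 − 34.4) = 49.87
On Version 2, PR 49.87 falls between score 7 (PR 38.0) and 9 (PR 62.5).
Interpolate: 7 + (49.87 − 38.0)/(62.5 − 38.0) × (9 − 7) = 8.0

8.0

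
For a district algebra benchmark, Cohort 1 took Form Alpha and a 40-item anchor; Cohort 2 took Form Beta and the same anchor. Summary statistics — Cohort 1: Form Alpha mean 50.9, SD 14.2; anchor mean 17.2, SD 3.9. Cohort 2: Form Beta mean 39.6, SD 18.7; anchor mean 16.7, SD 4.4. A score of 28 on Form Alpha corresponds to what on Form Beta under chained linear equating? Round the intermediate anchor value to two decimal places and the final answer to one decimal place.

Form Alpha → anchor (Cohort 1): v = (3.9/14.2)(28 − 50.9) + 17.2 = 10.91
anchor → Form Beta (Cohort 2): y = (18.7/4.4)(10.91 − 16.7) + 39.6 = 15.0

15.0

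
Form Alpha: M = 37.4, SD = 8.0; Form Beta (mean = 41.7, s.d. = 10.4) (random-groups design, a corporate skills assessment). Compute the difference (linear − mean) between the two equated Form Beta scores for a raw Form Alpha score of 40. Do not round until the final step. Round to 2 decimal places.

0.78

Mean-equated: 40 + (41.7 − 37.4) = 44.30
Linear-equated: (10.4/8.0)(40 − 37.4) + 41.7 = 45.080
Difference = 45.080 − 44.30 = 0.78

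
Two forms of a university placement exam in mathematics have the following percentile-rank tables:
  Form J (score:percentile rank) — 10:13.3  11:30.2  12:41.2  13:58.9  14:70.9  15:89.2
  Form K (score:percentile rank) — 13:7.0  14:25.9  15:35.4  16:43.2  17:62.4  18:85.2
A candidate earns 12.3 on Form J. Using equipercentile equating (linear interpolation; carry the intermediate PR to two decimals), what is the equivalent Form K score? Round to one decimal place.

16.2

PR of 12.3 on Form J: 41.2 + (12.3 − 12)/(13 − 12) × (58.9 − 41.2) = 46.51
On Form K, PR 46.51 falls between score 16 (PR 43.2) and 17 (PR 62.4).
Interpolate: 16 + (46.51 − 43.2)/(62.4 − 43.2) × (17 − 16) = 16.2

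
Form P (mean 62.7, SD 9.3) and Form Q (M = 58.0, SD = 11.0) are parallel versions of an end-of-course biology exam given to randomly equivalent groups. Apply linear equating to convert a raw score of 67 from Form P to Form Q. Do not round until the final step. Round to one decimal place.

Linear equating: y = (SD_Y/SD_X)(x − M_X) + M_Y
y = (11.0/9.3)(67 − 62.7) + 58.0
y = 1.182796 × 4.3 + 58.0 = 5.0860 + 58.0 = 63.1

63.1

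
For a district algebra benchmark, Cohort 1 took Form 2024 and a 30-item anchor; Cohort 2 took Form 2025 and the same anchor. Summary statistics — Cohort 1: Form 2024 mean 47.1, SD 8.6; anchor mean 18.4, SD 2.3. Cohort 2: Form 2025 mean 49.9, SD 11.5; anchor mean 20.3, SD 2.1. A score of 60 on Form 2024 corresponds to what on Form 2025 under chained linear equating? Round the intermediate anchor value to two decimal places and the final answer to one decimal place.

Form 2024 → anchor (Cohort 1): v = (2.3/8.6)(60 − 47.1) + 18.4 = 21.85
anchor → Form 2025 (Cohort 2): y = (11.5/2.1)(21.85 − 20.3) + 49.9 = 58.4

58.4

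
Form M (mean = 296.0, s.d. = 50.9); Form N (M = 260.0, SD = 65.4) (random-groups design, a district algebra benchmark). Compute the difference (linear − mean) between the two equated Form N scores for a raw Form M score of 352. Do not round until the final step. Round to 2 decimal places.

Mean-equated: 352 + (260.0 − 296.0) = 316.00
Linear-equated: (65.4/50.9)(352 − 296.0) + 260.0 = 331.953
Difference = 331.953 − 316.00 = 15.95

15.95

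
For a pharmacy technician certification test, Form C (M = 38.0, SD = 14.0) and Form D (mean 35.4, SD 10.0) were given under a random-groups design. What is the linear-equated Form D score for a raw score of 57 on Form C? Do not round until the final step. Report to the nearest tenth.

49.0

Linear equating: y = (SD_Y/SD_X)(x − M_X) + M_Y
y = (10.0/14.0)(57 − 38.0) + 35.4
y = 0.714286 × 19.0 + 35.4 = 13.5714 + 35.4 = 49.0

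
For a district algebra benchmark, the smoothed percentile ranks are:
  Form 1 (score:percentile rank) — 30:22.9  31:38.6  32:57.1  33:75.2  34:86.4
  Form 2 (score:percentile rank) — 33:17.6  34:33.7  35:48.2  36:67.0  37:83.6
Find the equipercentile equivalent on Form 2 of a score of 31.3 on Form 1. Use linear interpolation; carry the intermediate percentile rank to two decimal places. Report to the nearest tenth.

34.7

PR of 31.3 on Form 1: 38.6 + (31.3 − 31)/(32 − 31) × (57.1 − 38.6) = 44.15
On Form 2, PR 44.15 falls between score 34 (PR 33.7) and 35 (PR 48.2).
Interpolate: 34 + (44.15 − 33.7)/(48.2 − 33.7) × (35 − 34) = 34.7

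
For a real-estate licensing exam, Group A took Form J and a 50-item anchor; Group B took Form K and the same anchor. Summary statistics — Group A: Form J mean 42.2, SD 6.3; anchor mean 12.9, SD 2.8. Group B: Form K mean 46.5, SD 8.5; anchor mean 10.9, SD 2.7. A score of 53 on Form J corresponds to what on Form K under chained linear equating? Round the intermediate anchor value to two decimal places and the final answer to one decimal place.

67.9

Form J → anchor (Group A): v = (2.8/6.3)(53 − 42.2) + 12.9 = 17.70
anchor → Form K (Group B): y = (8.5/2.7)(17.70 − 10.9) + 46.5 = 67.9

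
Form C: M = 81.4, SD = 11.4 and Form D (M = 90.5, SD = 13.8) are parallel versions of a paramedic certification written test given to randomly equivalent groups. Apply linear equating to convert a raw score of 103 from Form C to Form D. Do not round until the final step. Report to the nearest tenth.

116.6

Linear equating: y = (SD_Y/SD_X)(x − M_X) + M_Y
y = (13.8/11.4)(103 − 81.4) + 90.5
y = 1.210526 × 21.6 + 90.5 = 26.1474 + 90.5 = 116.6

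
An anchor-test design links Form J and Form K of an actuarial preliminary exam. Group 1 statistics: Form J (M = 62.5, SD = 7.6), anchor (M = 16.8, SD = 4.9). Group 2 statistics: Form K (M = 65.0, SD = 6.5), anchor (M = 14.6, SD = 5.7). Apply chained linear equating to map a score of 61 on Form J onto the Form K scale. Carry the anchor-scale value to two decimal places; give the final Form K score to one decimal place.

Form J → anchor (Group 1): v = (4.9/7.6)(61 − 62.5) + 16.8 = 15.83
anchor → Form K (Group 2): y = (6.5/5.7)(15.83 − 14.6) + 65.0 = 66.4

66.4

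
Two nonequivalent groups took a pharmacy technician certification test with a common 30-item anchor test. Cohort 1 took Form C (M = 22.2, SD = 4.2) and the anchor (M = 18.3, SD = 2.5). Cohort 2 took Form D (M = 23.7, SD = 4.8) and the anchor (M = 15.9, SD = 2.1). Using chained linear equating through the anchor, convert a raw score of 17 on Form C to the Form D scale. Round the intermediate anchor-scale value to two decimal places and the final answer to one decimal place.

22.1

Form C → anchor (Cohort 1): v = (2.5/4.2)(17 − 22.2) + 18.3 = 15.20
anchor → Form D (Cohort 2): y = (4.8/2.1)(15.20 − 15.9) + 23.7 = 22.1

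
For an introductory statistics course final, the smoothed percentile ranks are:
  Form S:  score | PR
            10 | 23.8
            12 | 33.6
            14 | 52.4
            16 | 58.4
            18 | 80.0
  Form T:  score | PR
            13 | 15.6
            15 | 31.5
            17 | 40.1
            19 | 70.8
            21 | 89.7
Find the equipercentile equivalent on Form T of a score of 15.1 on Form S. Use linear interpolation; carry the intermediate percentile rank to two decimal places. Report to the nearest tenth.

PR of 15.1 on Form S: 52.4 + (15.1 − 14)/(16 − 14) × (58.4 − 52.4) = 55.70
On Form T, PR 55.70 falls between score 17 (PR 40.1) and 19 (PR 70.8).
Interpolate: 17 + (55.70 − 40.1)/(70.8 − 40.1) × (19 − 17) = 18.0

18.0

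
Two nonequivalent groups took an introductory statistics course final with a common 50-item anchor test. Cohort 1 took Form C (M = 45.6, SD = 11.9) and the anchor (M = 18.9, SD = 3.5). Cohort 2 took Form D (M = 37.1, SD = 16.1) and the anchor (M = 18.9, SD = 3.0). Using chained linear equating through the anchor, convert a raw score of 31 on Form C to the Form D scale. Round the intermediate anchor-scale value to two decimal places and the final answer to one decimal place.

14.1

Form C → anchor (Cohort 1): v = (3.5/11.9)(31 − 45.6) + 18.9 = 14.61
anchor → Form D (Cohort 2): y = (16.1/3.0)(14.61 − 18.9) + 37.1 = 14.1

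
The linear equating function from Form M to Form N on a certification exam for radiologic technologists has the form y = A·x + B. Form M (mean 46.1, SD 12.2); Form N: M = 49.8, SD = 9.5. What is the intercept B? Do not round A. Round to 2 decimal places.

A = SD_Y / SD_X = 9.5 / 12.2 = 0.778689
B = M_Y − A·M_X = 49.8 − 0.778689 × 46.1 = 13.90

13.90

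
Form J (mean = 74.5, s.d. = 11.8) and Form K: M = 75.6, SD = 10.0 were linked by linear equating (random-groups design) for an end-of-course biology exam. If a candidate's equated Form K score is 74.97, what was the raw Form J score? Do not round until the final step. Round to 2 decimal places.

Invert y = (SD_Y/SD_X)(x − M_X) + M_Y:
x = (SD_X/SD_Y)(y − M_Y) + M_X = (11.8/10.0)(74.97 − 75.6) + 74.5
x = 1.180000 × -0.630 + 74.5 = 73.76

73.76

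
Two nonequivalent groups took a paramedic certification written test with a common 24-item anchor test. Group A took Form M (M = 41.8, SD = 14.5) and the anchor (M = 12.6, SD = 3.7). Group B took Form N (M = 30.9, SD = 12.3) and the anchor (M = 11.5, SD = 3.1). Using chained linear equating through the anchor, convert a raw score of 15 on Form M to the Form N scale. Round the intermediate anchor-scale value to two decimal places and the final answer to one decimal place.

8.1

Form M → anchor (Group A): v = (3.7/14.5)(15 − 41.8) + 12.6 = 5.76
anchor → Form N (Group B): y = (12.3/3.1)(5.76 − 11.5) + 30.9 = 8.1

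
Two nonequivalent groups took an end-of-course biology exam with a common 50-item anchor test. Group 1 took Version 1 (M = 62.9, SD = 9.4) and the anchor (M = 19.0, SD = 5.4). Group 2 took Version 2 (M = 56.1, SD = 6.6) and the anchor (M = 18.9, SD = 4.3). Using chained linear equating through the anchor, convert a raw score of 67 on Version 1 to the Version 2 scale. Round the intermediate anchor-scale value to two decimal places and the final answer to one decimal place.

Version 1 → anchor (Group 1): v = (5.4/9.4)(67 − 62.9) + 19.0 = 21.36
anchor → Version 2 (Group 2): y = (6.6/4.3)(21.36 − 18.9) + 56.1 = 59.9

59.9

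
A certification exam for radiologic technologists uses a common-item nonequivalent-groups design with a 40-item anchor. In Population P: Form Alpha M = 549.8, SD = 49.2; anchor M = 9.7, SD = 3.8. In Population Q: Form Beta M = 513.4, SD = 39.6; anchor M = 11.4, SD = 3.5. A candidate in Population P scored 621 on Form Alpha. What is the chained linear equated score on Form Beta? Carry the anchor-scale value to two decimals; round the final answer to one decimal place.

Form Alpha → anchor (Population P): v = (3.8/49.2)(621 − 549.8) + 9.7 = 15.20
anchor → Form Beta (Population Q): y = (39.6/3.5)(15.20 − 11.4) + 513.4 = 556.4

556.4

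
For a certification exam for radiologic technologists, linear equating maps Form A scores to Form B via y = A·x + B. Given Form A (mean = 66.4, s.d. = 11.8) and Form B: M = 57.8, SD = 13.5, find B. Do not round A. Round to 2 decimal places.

-18.17

A = SD_Y / SD_X = 13.5 / 11.8 = 1.144068
B = M_Y − A·M_X = 57.8 − 1.144068 × 66.4 = -18.17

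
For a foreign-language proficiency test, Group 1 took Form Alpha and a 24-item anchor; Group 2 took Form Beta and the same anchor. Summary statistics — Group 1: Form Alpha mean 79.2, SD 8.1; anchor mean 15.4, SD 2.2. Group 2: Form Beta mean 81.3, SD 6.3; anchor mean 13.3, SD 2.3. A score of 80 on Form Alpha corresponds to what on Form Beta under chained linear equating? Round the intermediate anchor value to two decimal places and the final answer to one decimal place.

Form Alpha → anchor (Group 1): v = (2.2/8.1)(80 − 79.2) + 15.4 = 15.62
anchor → Form Beta (Group 2): y = (6.3/2.3)(15.62 − 13.3) + 81.3 = 87.7

87.7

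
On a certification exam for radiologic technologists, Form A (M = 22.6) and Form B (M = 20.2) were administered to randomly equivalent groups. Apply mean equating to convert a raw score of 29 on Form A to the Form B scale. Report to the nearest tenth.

26.6

Mean equating: y = x + (M_Y − M_X) = 29 + (20.2 − 22.6) = 26.6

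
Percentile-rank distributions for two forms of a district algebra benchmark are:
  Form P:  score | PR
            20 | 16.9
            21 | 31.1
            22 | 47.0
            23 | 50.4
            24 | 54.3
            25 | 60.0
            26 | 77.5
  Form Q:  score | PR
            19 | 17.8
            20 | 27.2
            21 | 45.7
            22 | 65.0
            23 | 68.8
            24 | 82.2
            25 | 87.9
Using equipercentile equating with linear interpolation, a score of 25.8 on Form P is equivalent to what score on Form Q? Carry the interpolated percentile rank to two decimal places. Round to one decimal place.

PR of 25.8 on Form P: 60.0 + (25.8 − 25)/(26 − 25) × (77.5 − 60.0) = 74.00
On Form Q, PR 74.00 falls between score 23 (PR 68.8) and 24 (PR 82.2).
Interpolate: 23 + (74.00 − 68.8)/(82.2 − 68.8) × (24 − 23) = 23.4

23.4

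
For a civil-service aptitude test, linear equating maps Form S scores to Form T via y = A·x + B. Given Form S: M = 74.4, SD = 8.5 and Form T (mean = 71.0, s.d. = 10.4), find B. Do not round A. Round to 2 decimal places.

-20.03

A = SD_Y / SD_X = 10.4 / 8.5 = 1.223529
B = M_Y − A·M_X = 71.0 − 1.223529 × 74.4 = -20.03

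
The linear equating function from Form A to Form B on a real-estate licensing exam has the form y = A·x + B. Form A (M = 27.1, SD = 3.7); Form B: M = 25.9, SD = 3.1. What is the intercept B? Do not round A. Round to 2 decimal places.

3.19

A = SD_Y / SD_X = 3.1 / 3.7 = 0.837838
B = M_Y − A·M_X = 25.9 − 0.837838 × 27.1 = 3.19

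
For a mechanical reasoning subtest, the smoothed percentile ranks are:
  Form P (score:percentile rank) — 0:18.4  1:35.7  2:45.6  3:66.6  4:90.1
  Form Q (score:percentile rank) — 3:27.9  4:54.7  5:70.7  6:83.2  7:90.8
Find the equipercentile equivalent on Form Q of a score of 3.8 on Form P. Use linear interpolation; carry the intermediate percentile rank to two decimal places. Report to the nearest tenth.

6.3

PR of 3.8 on Form P: 66.6 + (3.8 − 3)/(4 − 3) × (90.1 − 66.6) = 85.40
On Form Q, PR 85.40 falls between score 6 (PR 83.2) and 7 (PR 90.8).
Interpolate: 6 + (85.40 − 83.2)/(90.8 − 83.2) × (7 − 6) = 6.3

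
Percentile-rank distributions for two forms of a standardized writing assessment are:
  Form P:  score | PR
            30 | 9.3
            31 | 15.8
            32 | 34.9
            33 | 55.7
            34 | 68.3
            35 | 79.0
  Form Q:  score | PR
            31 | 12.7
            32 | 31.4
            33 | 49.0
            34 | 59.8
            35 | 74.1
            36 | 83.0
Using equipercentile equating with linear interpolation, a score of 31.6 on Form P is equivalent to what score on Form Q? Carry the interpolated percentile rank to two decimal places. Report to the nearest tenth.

PR of 31.6 on Form P: 15.8 + (31.6 − 31)/(32 − 31) × (34.9 − 15.8) = 27.26
On Form Q, PR 27.26 falls between score 31 (PR 12.7) and 32 (PR 31.4).
Interpolate: 31 + (27.26 − 12.7)/(31.4 − 12.7) × (32 − 31) = 31.8

31.8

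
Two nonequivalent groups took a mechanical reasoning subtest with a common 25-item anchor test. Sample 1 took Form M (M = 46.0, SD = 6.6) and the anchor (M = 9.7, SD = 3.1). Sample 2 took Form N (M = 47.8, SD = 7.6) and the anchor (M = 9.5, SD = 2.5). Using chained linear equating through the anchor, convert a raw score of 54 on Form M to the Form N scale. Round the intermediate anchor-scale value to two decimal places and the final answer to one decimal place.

59.8

Form M → anchor (Sample 1): v = (3.1/6.6)(54 − 46.0) + 9.7 = 13.46
anchor → Form N (Sample 2): y = (7.6/2.5)(13.46 − 9.5) + 47.8 = 59.8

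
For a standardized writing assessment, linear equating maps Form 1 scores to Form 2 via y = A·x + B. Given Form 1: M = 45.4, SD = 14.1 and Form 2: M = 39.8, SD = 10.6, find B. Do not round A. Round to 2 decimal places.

A = SD_Y / SD_X = 10.6 / 14.1 = 0.751773
B = M_Y − A·M_X = 39.8 − 0.751773 × 45.4 = 5.67

5.67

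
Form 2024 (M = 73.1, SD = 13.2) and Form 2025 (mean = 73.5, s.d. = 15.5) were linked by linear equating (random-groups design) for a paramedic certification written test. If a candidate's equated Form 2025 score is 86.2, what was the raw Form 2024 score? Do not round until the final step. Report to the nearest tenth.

83.9

Invert y = (SD_Y/SD_X)(x − M_X) + M_Y:
x = (SD_X/SD_Y)(y − M_Y) + M_X = (13.2/15.5)(86.2 − 73.5) + 73.1
x = 0.851613 × 12.700 + 73.1 = 83.9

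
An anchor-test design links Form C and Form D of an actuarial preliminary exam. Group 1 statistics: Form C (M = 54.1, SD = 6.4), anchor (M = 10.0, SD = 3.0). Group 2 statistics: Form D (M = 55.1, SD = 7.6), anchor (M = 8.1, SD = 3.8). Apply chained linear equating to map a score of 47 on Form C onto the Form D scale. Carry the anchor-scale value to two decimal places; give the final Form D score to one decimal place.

52.2

Form C → anchor (Group 1): v = (3.0/6.4)(47 − 54.1) + 10.0 = 6.67
anchor → Form D (Group 2): y = (7.6/3.8)(6.67 − 8.1) + 55.1 = 52.2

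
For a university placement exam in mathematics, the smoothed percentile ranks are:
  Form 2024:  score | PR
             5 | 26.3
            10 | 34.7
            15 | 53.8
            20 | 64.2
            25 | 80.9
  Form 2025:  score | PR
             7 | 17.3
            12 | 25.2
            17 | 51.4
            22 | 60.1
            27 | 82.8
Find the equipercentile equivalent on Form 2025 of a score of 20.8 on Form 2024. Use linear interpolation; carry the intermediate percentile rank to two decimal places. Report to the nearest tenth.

PR of 20.8 on Form 2024: 64.2 + (20.8 − 20)/(25 − 20) × (80.9 − 64.2) = 66.87
On Form 2025, PR 66.87 falls between score 22 (PR 60.1) and 27 (PR 82.8).
Interpolate: 22 + (66.87 − 60.1)/(82.8 − 60.1) × (27 − 22) = 23.5

23.5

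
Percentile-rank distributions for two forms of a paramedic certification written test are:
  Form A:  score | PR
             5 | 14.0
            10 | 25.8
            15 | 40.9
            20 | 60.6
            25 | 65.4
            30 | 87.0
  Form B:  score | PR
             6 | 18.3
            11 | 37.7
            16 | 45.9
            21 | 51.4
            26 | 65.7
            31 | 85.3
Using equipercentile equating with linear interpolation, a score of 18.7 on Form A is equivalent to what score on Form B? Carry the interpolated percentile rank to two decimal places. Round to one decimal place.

PR of 18.7 on Form A: 40.9 + (18.7 − 15)/(20 − 15) × (60.6 − 40.9) = 55.48
On Form B, PR 55.48 falls between score 21 (PR 51.4) and 26 (PR 65.7).
Interpolate: 21 + (55.48 − 51.4)/(65.7 − 51.4) × (26 − 21) = 22.4

22.4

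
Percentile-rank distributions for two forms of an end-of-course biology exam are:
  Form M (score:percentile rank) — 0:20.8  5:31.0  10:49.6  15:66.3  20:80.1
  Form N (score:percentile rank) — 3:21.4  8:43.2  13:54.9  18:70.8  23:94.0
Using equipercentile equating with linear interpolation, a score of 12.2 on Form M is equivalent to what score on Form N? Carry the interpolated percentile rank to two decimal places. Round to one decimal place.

13.6

PR of 12.2 on Form M: 49.6 + (12.2 − 10)/(15 − 10) × (66.3 − 49.6) = 56.95
On Form N, PR 56.95 falls between score 13 (PR 54.9) and 18 (PR 70.8).
Interpolate: 13 + (56.95 − 54.9)/(70.8 − 54.9) × (18 − 13) = 13.6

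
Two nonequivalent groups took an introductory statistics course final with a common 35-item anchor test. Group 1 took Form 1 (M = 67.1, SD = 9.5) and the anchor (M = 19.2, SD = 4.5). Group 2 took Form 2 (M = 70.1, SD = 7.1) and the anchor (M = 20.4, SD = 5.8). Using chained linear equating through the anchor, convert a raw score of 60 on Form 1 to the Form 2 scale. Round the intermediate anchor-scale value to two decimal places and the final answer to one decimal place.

Form 1 → anchor (Group 1): v = (4.5/9.5)(60 − 67.1) + 19.2 = 15.84
anchor → Form 2 (Group 2): y = (7.1/5.8)(15.84 − 20.4) + 70.1 = 64.5

64.5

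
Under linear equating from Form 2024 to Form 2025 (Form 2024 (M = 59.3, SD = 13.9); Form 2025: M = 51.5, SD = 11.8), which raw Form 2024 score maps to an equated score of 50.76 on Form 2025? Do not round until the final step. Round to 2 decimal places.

Invert y = (SD_Y/SD_X)(x − M_X) + M_Y:
x = (SD_X/SD_Y)(y − M_Y) + M_X = (13.9/11.8)(50.76 − 51.5) + 59.3
x = 1.177966 × -0.740 + 59.3 = 58.43

58.43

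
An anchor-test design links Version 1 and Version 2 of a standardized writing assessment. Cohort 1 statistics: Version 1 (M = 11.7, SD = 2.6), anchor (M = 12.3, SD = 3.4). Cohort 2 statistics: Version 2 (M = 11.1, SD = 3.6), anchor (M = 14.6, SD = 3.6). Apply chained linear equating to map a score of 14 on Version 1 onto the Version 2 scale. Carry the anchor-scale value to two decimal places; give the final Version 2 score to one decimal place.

Version 1 → anchor (Cohort 1): v = (3.4/2.6)(14 − 11.7) + 12.3 = 15.31
anchor → Version 2 (Cohort 2): y = (3.6/3.6)(15.31 − 14.6) + 11.1 = 11.8

11.8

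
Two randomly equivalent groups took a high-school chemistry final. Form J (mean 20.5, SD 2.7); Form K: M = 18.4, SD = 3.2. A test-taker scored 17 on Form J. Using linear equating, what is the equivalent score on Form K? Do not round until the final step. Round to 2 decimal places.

14.25

Linear equating: y = (SD_Y/SD_X)(x − M_X) + M_Y
y = (3.2/2.7)(17 − 20.5) + 18.4
y = 1.185185 × -3.5 + 18.4 = -4.1481 + 18.4 = 14.25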